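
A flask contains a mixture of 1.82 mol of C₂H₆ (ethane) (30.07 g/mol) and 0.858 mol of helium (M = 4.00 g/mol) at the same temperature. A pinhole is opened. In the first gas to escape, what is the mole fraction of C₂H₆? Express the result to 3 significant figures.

0.436

Rate_i ∝ x_i/√M_i (Graham's law weighted by mole fraction), so the effusate composition follows n_i/√M_i.
x_C₂H₆(eff) = (n_C₂H₆/√M_C₂H₆) / (n_C₂H₆/√M_C₂H₆ + n_He/√M_He)
= (1.82/√30.07) / (1.82/√30.07 + 0.858/√4.00) = 0.3319/(0.3319 + 0.4290) = 0.436.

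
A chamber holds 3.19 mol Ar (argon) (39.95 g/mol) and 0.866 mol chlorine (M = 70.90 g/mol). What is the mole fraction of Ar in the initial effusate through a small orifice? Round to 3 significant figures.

0.831

Rate_i ∝ x_i/√M_i (Graham's law weighted by mole fraction), so the effusate composition follows n_i/√M_i.
Mole fraction of Ar in the effusate = (n_Ar/√M_Ar) / (n_Ar/√M_Ar + n_Cl₂/√M_Cl₂)
= (3.19/√39.95) / (3.19/√39.95 + 0.866/√70.90) = 0.5047/(0.5047 + 0.1028) = 0.831.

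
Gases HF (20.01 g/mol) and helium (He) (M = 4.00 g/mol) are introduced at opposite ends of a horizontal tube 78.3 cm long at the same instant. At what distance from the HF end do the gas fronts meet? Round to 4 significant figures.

24.19 cm

Graham's law gives d_HF/d_He = rate_HF/rate_He = √(M_He/M_HF) = √(4.00/20.01) = 0.4471.
With d_HF + d_He = 78.3 cm, d_He = 78.3/(1 + 0.4471) = 54.11 cm.
d_HF = 78.3 − 54.11 = 24.19 cm.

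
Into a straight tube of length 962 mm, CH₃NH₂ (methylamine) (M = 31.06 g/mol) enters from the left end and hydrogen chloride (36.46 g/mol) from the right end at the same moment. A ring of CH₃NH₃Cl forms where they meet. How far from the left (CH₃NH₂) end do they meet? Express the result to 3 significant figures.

500 mm

Graham's law gives d_CH₃NH₂/d_HCl = rate_CH₃NH₂/rate_HCl = √(M_HCl/M_CH₃NH₂) = √(36.46/31.06) = 1.083.
With d_CH₃NH₂ + d_HCl = 962 mm, d_HCl = 962/(1 + 1.083) = 461.7 mm.
d_CH₃NH₂ = 962 − 461.7 = 500 mm.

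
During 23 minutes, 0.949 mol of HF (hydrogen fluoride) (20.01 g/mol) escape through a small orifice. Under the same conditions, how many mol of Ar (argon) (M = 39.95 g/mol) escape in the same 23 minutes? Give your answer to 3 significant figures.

0.672 mol

By Graham's law, rate_Ar/rate_HF = √(M_HF/M_Ar) = √(20.01/39.95) = √0.5009 = 0.7077.
So the amount for Ar is 0.949 × 0.7077 = 0.672 mol.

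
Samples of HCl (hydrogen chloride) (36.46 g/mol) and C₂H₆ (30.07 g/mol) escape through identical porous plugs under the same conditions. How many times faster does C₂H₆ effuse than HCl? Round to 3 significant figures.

1.10

From Graham's law, rate_C₂H₆/rate_HCl = √(M_HCl/M_C₂H₆) = √(36.46/30.07) = √1.213 = 1.10.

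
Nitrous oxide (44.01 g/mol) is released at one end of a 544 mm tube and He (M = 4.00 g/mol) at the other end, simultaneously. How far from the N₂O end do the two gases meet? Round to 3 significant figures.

126 mm

In equal time, each gas travels a distance ∝ its rate ∝ 1/√M, so d_N₂O/d_He = √(M_He/M_N₂O) = √(4.00/44.01) = 0.3015.
With d_N₂O + d_He = 544 mm, d_He = 544/(1 + 0.3015) = 418.0 mm.
d_N₂O = 544 − 418.0 = 126 mm.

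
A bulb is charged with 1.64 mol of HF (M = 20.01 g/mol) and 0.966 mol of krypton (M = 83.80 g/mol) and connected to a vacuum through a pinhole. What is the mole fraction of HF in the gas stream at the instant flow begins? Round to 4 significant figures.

Rate_i ∝ x_i/√M_i (Graham's law weighted by mole fraction), so the effusate composition follows n_i/√M_i.
So x_HF in the escaping gas = (n_HF/√M_HF) / Σ(n_i/√M_i)
= (1.64/√20.01) / (1.64/√20.01 + 0.966/√83.80) = 0.3666/(0.3666 + 0.1055) = 0.7765.

0.7765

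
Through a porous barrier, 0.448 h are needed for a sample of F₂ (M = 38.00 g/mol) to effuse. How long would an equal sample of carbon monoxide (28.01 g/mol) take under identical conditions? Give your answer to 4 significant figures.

0.3846 h

Graham's law gives t_CO/t_F₂ = √(M_CO/M_F₂) = √(28.01/38.00) = √0.7371 = 0.8585.
So the time for CO is 0.448 × 0.8585 = 0.3846 h.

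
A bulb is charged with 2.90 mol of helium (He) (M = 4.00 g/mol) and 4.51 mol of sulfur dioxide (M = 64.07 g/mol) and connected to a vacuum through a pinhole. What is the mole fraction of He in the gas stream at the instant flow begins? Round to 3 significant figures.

0.720

Rate_i ∝ x_i/√M_i (Graham's law weighted by mole fraction), so the effusate composition follows n_i/√M_i.
So x_He in the escaping gas = (n_He/√M_He) / Σ(n_i/√M_i)
= (2.90/√4.00) / (2.90/√4.00 + 4.51/√64.07) = 1.450/(1.450 + 0.5634) = 0.720.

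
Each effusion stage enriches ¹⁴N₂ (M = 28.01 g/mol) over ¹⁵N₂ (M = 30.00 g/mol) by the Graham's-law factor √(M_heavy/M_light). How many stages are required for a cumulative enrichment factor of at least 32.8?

Single-stage factor α = √(30.00/28.01), so ln α = ½ ln(1.07105) = 0.03432.
Need α^N ≥ 32.8 ⇒ N ≥ ln(32.8) / ln α = 3.490 / 0.03432 = 101.71.
Minimum whole number of stages: N = 102.

102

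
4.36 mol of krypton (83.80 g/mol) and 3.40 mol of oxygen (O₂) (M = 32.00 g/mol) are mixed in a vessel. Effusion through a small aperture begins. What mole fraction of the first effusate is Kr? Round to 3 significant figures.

The effusion rate of species i is ∝ p_i/√M_i ∝ n_i/√M_i.
So x_Kr in the escaping gas = (n_Kr/√M_Kr) / Σ(n_i/√M_i)
= (4.36/√83.80) / (4.36/√83.80 + 3.40/√32.00) = 0.4763/(0.4763 + 0.6010) = 0.442.

0.442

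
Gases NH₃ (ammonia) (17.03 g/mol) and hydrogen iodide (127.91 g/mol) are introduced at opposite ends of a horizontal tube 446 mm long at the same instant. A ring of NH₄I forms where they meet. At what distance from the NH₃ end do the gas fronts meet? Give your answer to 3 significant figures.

Distances travelled in equal time are proportional to diffusion rates, so d_NH₃/d_HI = √(M_HI/M_NH₃) = √(127.91/17.03) = 2.741.
With d_NH₃ + d_HI = 446 mm, d_HI = 446/(1 + 2.741) = 119.2 mm.
d_NH₃ = 446 − 119.2 = 327 mm.

327 mm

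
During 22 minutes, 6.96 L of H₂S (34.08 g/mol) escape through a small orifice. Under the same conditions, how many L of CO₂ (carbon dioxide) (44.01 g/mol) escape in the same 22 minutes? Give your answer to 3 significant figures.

6.12 L

Graham's law gives rate_CO₂/rate_H₂S = √(M_H₂S/M_CO₂) = √(34.08/44.01) = √0.7744 = 0.8800.
So the volume for CO₂ is 6.96 × 0.8800 = 6.12 L.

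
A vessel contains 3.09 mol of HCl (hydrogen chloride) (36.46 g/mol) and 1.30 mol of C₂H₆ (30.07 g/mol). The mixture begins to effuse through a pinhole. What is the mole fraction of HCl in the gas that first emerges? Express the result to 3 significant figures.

0.683

Effusion rate of each component ∝ n_i/√M_i (partial pressure × 1/√M).
x_HCl(eff) = (n_HCl/√M_HCl) / (n_HCl/√M_HCl + n_C₂H₆/√M_C₂H₆)
= (3.09/√36.46) / (3.09/√36.46 + 1.30/√30.07) = 0.5117/(0.5117 + 0.2371) = 0.683.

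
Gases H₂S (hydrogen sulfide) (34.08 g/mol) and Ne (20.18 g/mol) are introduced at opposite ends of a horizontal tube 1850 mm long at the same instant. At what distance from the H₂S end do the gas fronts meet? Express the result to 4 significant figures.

Distances travelled in equal time are proportional to diffusion rates, so d_H₂S/d_Ne = √(M_Ne/M_H₂S) = √(20.18/34.08) = 0.7695.
With d_H₂S + d_Ne = 1850 mm, d_Ne = 1850/(1 + 0.7695) = 1045 mm.
d_H₂S = 1850 − 1045 = 804.5 mm.

804.5 mm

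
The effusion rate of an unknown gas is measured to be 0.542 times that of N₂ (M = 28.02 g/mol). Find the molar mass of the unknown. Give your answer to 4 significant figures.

By Graham's law, rate_X/rate_N₂ = √(M_N₂/M_X).
0.542 = √(28.02/M_X)
M_X = 28.02 / 0.542² = 28.02 / 0.2938 = 95.38 g/mol

95.38 g/mol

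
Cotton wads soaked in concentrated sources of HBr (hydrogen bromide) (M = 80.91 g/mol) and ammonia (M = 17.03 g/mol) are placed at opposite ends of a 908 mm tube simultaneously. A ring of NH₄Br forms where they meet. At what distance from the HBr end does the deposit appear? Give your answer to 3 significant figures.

286 mm

The fronts meet when d_HBr + d_NH₃ = L with d_HBr/d_NH₃ = √(M_NH₃/M_HBr) (Graham's law). Here √(M_NH₃/M_HBr) = √(17.03/80.91) = 0.4588.
With d_HBr + d_NH₃ = 908 mm, d_NH₃ = 908/(1 + 0.4588) = 622.4 mm.
d_HBr = 908 − 622.4 = 286 mm.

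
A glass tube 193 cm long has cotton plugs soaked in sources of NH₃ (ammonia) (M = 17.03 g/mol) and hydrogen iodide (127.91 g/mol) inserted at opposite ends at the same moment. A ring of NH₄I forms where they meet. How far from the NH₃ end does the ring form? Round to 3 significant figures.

In equal time, each gas travels a distance ∝ its rate ∝ 1/√M, so d_NH₃/d_HI = √(M_HI/M_NH₃) = √(127.91/17.03) = 2.741.
With d_NH₃ + d_HI = 193 cm, d_HI = 193/(1 + 2.741) = 51.60 cm.
d_NH₃ = 193 − 51.60 = 141 cm.

141 cm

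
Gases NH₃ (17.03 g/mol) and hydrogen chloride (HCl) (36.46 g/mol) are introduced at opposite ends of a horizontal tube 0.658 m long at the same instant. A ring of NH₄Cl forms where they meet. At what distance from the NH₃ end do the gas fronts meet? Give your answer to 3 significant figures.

0.391 m

The fronts meet when d_NH₃ + d_HCl = L with d_NH₃/d_HCl = √(M_HCl/M_NH₃) (Graham's law). Here √(M_HCl/M_NH₃) = √(36.46/17.03) = 1.463.
With d_NH₃ + d_HCl = 0.658 m, d_HCl = 0.658/(1 + 1.463) = 0.2671 m.
d_NH₃ = 0.658 − 0.2671 = 0.391 m.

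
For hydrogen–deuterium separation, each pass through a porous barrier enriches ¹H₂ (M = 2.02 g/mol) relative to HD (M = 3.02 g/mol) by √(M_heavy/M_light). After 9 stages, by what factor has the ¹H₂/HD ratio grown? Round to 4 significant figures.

After 9 stages the ratio has grown by (√(3.02/2.02))^9 = (3.02/2.02)^(9/2).
= 1.49505^(9/2) = 6.109.

6.109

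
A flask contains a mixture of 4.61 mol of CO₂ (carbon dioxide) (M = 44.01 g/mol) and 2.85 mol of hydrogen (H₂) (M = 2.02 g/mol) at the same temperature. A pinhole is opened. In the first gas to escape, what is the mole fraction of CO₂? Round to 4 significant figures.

The effusion rate of species i is ∝ p_i/√M_i ∝ n_i/√M_i.
Mole fraction of CO₂ in the effusate = (n_CO₂/√M_CO₂) / (n_CO₂/√M_CO₂ + n_H₂/√M_H₂)
= (4.61/√44.01) / (4.61/√44.01 + 2.85/√2.02) = 0.6949/(0.6949 + 2.005) = 0.2574.

0.2574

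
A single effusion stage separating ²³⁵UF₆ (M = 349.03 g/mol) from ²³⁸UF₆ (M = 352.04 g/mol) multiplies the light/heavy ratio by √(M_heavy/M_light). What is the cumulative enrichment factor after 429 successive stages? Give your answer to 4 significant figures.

6.308

The single-stage factor is √(M_heavy/M_light), so 429 stages give [√(352.04/349.03)]^429 = (352.04/349.03)^(429/2).
= 1.00862^(429/2) = 6.308.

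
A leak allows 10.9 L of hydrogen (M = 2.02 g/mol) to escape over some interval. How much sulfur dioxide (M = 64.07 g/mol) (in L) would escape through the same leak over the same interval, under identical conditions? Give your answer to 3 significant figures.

1.94 L

Using Graham's law: rate_SO₂/rate_H₂ = √(M_H₂/M_SO₂) = √(2.02/64.07) = √0.03153 = 0.1776.
So the volume for SO₂ is 10.9 × 0.1776 = 1.94 L.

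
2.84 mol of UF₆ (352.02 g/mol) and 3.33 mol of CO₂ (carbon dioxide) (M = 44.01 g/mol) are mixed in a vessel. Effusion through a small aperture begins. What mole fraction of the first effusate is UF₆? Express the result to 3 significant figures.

0.232

The effusion rate of species i is ∝ p_i/√M_i ∝ n_i/√M_i.
Mole fraction of UF₆ in the effusate = (n_UF₆/√M_UF₆) / (n_UF₆/√M_UF₆ + n_CO₂/√M_CO₂)
= (2.84/√352.02) / (2.84/√352.02 + 3.33/√44.01) = 0.1514/(0.1514 + 0.5020) = 0.232.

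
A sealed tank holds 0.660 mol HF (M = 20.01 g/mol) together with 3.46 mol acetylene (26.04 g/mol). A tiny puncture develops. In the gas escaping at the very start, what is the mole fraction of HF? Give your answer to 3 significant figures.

0.179

Each component's effusion rate ∝ (its partial pressure)·(1/√M) ∝ n_i/√M_i.
Mole fraction of HF in the effusate = (n_HF/√M_HF) / (n_HF/√M_HF + n_C₂H₂/√M_C₂H₂)
= (0.660/√20.01) / (0.660/√20.01 + 3.46/√26.04) = 0.1475/(0.1475 + 0.6780) = 0.179.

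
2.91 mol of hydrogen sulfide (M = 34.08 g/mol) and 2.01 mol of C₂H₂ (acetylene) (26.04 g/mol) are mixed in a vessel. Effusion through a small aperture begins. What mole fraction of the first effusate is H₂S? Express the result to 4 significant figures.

Effusion rate of each component ∝ n_i/√M_i (partial pressure × 1/√M).
x_H₂S(eff) = (n_H₂S/√M_H₂S) / (n_H₂S/√M_H₂S + n_C₂H₂/√M_C₂H₂)
= (2.91/√34.08) / (2.91/√34.08 + 2.01/√26.04) = 0.4985/(0.4985 + 0.3939) = 0.5586.

0.5586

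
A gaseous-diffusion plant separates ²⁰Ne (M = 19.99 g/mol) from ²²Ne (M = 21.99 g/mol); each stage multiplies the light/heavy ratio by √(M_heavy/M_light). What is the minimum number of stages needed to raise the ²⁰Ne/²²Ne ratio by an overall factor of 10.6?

50

Per stage α = (21.99/19.99)^(1/2) = 1.10005^0.5, giving ln α = 0.04768.
Need α^N ≥ 10.6 ⇒ N ≥ ln(10.6) / ln α = 2.361 / 0.04768 = 49.52.
Rounding up, N = 50 stages.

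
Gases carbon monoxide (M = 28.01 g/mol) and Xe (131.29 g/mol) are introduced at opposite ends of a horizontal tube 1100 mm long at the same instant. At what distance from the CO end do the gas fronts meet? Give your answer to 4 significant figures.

The fronts meet when d_CO + d_Xe = L with d_CO/d_Xe = √(M_Xe/M_CO) (Graham's law). Here √(M_Xe/M_CO) = √(131.29/28.01) = 2.165.
With d_CO + d_Xe = 1100 mm, d_Xe = 1100/(1 + 2.165) = 347.6 mm.
d_CO = 1100 − 347.6 = 752.4 mm.

752.4 mm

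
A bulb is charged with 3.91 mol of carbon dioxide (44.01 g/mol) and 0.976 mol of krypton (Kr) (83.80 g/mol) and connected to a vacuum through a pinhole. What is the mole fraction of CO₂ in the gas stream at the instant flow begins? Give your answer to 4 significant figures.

0.8468

Rate_i ∝ x_i/√M_i (Graham's law weighted by mole fraction), so the effusate composition follows n_i/√M_i.
x_CO₂(eff) = (n_CO₂/√M_CO₂) / (n_CO₂/√M_CO₂ + n_Kr/√M_Kr)
= (3.91/√44.01) / (3.91/√44.01 + 0.976/√83.80) = 0.5894/(0.5894 + 0.1066) = 0.8468.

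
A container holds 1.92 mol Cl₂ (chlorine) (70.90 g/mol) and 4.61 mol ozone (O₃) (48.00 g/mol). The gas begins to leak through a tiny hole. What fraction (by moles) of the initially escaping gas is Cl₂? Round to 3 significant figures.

0.255

Effusion rate of each component ∝ n_i/√M_i (partial pressure × 1/√M).
x_Cl₂(eff) = (n_Cl₂/√M_Cl₂) / (n_Cl₂/√M_Cl₂ + n_O₃/√M_O₃)
= (1.92/√70.90) / (1.92/√70.90 + 4.61/√48.00) = 0.2280/(0.2280 + 0.6654) = 0.255.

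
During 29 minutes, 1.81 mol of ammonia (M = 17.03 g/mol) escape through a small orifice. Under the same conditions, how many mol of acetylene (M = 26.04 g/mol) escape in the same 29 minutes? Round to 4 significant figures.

By Graham's law, rate_C₂H₂/rate_NH₃ = √(M_NH₃/M_C₂H₂) = √(17.03/26.04) = √0.6540 = 0.8087.
So the amount for C₂H₂ is 1.81 × 0.8087 = 1.464 mol.

1.464 mol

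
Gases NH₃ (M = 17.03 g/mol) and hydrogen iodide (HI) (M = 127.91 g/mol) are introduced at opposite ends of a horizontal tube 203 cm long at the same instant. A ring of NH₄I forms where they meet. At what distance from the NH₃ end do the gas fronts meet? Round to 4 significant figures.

148.7 cm

In equal time, each gas travels a distance ∝ its rate ∝ 1/√M, so d_NH₃/d_HI = √(M_HI/M_NH₃) = √(127.91/17.03) = 2.741.
With d_NH₃ + d_HI = 203 cm, d_HI = 203/(1 + 2.741) = 54.27 cm.
d_NH₃ = 203 − 54.27 = 148.7 cm.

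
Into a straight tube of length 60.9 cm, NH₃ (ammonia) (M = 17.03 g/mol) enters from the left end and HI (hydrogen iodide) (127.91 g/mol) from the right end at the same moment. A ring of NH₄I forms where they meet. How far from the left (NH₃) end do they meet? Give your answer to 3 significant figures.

Distances travelled in equal time are proportional to diffusion rates, so d_NH₃/d_HI = √(M_HI/M_NH₃) = √(127.91/17.03) = 2.741.
With d_NH₃ + d_HI = 60.9 cm, d_HI = 60.9/(1 + 2.741) = 16.28 cm.
d_NH₃ = 60.9 − 16.28 = 44.6 cm.

44.6 cm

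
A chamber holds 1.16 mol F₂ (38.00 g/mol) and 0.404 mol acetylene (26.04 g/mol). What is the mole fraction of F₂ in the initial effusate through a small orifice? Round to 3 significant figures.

Effusion rate of each component ∝ n_i/√M_i (partial pressure × 1/√M).
x_F₂(eff) = (n_F₂/√M_F₂) / (n_F₂/√M_F₂ + n_C₂H₂/√M_C₂H₂)
= (1.16/√38.00) / (1.16/√38.00 + 0.404/√26.04) = 0.1882/(0.1882 + 0.07917) = 0.704.

0.704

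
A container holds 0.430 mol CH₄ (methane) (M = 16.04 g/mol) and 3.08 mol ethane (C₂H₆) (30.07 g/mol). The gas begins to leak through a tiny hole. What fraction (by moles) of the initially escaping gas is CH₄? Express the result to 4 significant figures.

Effusion rate of each component ∝ n_i/√M_i (partial pressure × 1/√M).
So x_CH₄ in the escaping gas = (n_CH₄/√M_CH₄) / Σ(n_i/√M_i)
= (0.430/√16.04) / (0.430/√16.04 + 3.08/√30.07) = 0.1074/(0.1074 + 0.5617) = 0.1605.

0.1605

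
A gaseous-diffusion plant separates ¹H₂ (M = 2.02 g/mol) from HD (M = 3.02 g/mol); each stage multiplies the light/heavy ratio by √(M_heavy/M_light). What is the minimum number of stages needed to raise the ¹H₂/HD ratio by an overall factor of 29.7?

17

Single-stage factor α = √(3.02/2.02), so ln α = ½ ln(1.49505) = 0.2011.
Need α^N ≥ 29.7 ⇒ N ≥ ln(29.7) / ln α = 3.391 / 0.2011 = 16.86.
Minimum whole number of stages: N = 17.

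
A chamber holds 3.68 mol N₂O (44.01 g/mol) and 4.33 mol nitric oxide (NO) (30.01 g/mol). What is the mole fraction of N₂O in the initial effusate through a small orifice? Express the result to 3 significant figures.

0.412

Effusion rate of each component ∝ n_i/√M_i (partial pressure × 1/√M).
Mole fraction of N₂O in the effusate = (n_N₂O/√M_N₂O) / (n_N₂O/√M_N₂O + n_NO/√M_NO)
= (3.68/√44.01) / (3.68/√44.01 + 4.33/√30.01) = 0.5547/(0.5547 + 0.7904) = 0.412.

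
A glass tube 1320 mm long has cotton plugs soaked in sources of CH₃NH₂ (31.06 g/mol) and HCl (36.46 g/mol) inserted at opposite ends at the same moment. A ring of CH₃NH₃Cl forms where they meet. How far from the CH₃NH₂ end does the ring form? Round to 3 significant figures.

686 mm

The fronts meet when d_CH₃NH₂ + d_HCl = L with d_CH₃NH₂/d_HCl = √(M_HCl/M_CH₃NH₂) (Graham's law). Here √(M_HCl/M_CH₃NH₂) = √(36.46/31.06) = 1.083.
With d_CH₃NH₂ + d_HCl = 1320 mm, d_HCl = 1320/(1 + 1.083) = 633.6 mm.
d_CH₃NH₂ = 1320 − 633.6 = 686 mm.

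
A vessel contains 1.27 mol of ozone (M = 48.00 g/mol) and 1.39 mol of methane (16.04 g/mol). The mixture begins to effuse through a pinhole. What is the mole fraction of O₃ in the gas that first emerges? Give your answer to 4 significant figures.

0.3456

The effusion rate of species i is ∝ p_i/√M_i ∝ n_i/√M_i.
Mole fraction of O₃ in the effusate = (n_O₃/√M_O₃) / (n_O₃/√M_O₃ + n_CH₄/√M_CH₄)
= (1.27/√48.00) / (1.27/√48.00 + 1.39/√16.04) = 0.1833/(0.1833 + 0.3471) = 0.3456.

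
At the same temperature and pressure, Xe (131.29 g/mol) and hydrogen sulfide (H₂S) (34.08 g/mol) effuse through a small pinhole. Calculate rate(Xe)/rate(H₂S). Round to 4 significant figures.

Graham's law gives rate_Xe/rate_H₂S = √(M_H₂S/M_Xe) = √(34.08/131.29) = √0.2596 = 0.5095.

0.5095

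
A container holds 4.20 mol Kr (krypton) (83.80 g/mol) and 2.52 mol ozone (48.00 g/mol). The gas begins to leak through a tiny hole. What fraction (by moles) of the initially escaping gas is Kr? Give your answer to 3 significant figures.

Effusion rate of each component ∝ n_i/√M_i (partial pressure × 1/√M).
Mole fraction of Kr in the effusate = (n_Kr/√M_Kr) / (n_Kr/√M_Kr + n_O₃/√M_O₃)
= (4.20/√83.80) / (4.20/√83.80 + 2.52/√48.00) = 0.4588/(0.4588 + 0.3637) = 0.558.

0.558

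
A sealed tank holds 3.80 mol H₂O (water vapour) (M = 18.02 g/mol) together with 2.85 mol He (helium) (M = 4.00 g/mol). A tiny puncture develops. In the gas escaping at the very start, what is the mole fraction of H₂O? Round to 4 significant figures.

The effusion rate of species i is ∝ p_i/√M_i ∝ n_i/√M_i.
So x_H₂O in the escaping gas = (n_H₂O/√M_H₂O) / Σ(n_i/√M_i)
= (3.80/√18.02) / (3.80/√18.02 + 2.85/√4.00) = 0.8952/(0.8952 + 1.425) = 0.3858.

0.3858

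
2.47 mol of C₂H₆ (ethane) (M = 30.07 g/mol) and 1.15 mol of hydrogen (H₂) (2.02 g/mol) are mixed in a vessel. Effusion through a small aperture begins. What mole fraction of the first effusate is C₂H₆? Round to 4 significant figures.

The effusion rate of species i is ∝ p_i/√M_i ∝ n_i/√M_i.
So x_C₂H₆ in the escaping gas = (n_C₂H₆/√M_C₂H₆) / Σ(n_i/√M_i)
= (2.47/√30.07) / (2.47/√30.07 + 1.15/√2.02) = 0.4504/(0.4504 + 0.8091) = 0.3576.

0.3576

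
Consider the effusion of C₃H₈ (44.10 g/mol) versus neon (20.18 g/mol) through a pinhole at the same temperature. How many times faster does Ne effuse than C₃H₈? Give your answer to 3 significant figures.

1.48

By Graham's law, rate_Ne/rate_C₃H₈ = √(M_C₃H₈/M_Ne) = √(44.10/20.18) = √2.185 = 1.48.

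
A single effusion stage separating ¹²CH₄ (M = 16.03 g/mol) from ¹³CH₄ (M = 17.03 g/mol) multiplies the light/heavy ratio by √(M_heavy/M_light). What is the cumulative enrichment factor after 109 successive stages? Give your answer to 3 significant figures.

Overall factor = α^109 with α = √(17.03/16.03), i.e. (17.03/16.03)^(109/2).
= 1.06238^(109/2) = 27.1.

27.1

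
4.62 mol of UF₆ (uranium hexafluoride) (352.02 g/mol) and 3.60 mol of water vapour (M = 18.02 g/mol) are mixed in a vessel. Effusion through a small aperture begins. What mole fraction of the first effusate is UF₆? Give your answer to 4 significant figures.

0.2250

Rate_i ∝ x_i/√M_i (Graham's law weighted by mole fraction), so the effusate composition follows n_i/√M_i.
So x_UF₆ in the escaping gas = (n_UF₆/√M_UF₆) / Σ(n_i/√M_i)
= (4.62/√352.02) / (4.62/√352.02 + 3.60/√18.02) = 0.2462/(0.2462 + 0.8481) = 0.2250.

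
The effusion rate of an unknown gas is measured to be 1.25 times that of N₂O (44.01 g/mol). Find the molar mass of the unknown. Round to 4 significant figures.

28.17 g/mol

Since effusion rate ∝ 1/√M, rate_X/rate_N₂O = √(M_N₂O/M_X).
1.25 = √(44.01/M_X)
M_X = 44.01 / 1.25² = 44.01 / 1.562 = 28.17 g/mol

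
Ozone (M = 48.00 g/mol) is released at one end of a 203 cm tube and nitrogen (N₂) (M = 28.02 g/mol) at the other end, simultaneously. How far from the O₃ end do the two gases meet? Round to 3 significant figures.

87.9 cm

In equal time, each gas travels a distance ∝ its rate ∝ 1/√M, so d_O₃/d_N₂ = √(M_N₂/M_O₃) = √(28.02/48.00) = 0.7640.
With d_O₃ + d_N₂ = 203 cm, d_N₂ = 203/(1 + 0.7640) = 115.1 cm.
d_O₃ = 203 − 115.1 = 87.9 cm.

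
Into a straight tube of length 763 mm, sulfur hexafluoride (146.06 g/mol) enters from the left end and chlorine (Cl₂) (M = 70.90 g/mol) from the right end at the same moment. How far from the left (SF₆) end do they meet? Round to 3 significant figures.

313 mm

The fronts meet when d_SF₆ + d_Cl₂ = L with d_SF₆/d_Cl₂ = √(M_Cl₂/M_SF₆) (Graham's law). Here √(M_Cl₂/M_SF₆) = √(70.90/146.06) = 0.6967.
With d_SF₆ + d_Cl₂ = 763 mm, d_Cl₂ = 763/(1 + 0.6967) = 449.7 mm.
d_SF₆ = 763 − 449.7 = 313 mm.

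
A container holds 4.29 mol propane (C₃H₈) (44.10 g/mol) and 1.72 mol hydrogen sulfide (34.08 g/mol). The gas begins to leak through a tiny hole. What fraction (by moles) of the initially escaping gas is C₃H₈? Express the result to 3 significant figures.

The effusion rate of species i is ∝ p_i/√M_i ∝ n_i/√M_i.
x_C₃H₈(eff) = (n_C₃H₈/√M_C₃H₈) / (n_C₃H₈/√M_C₃H₈ + n_H₂S/√M_H₂S)
= (4.29/√44.10) / (4.29/√44.10 + 1.72/√34.08) = 0.6460/(0.6460 + 0.2946) = 0.687.

0.687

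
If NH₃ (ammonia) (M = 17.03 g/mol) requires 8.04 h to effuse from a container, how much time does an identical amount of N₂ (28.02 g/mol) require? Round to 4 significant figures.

10.31 h

From Graham's law, t_N₂/t_NH₃ = √(M_N₂/M_NH₃) = √(28.02/17.03) = √1.645 = 1.283.
So the time for N₂ is 8.04 × 1.283 = 10.31 h.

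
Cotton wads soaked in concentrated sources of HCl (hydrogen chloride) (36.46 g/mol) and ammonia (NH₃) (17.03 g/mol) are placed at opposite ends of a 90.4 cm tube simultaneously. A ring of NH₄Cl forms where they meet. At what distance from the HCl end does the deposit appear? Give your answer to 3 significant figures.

In equal time, each gas travels a distance ∝ its rate ∝ 1/√M, so d_HCl/d_NH₃ = √(M_NH₃/M_HCl) = √(17.03/36.46) = 0.6834.
With d_HCl + d_NH₃ = 90.4 cm, d_NH₃ = 90.4/(1 + 0.6834) = 53.70 cm.
d_HCl = 90.4 − 53.70 = 36.7 cm.

36.7 cm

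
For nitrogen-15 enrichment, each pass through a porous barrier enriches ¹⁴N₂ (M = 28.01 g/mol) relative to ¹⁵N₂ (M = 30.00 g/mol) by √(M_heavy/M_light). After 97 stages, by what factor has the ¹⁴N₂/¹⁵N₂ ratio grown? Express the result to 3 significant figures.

Each stage multiplies the ratio by α = √(30.00/28.01), so after 97 stages the overall factor is α^97 = (30.00/28.01)^(97/2).
= 1.07105^(97/2) = 27.9.

27.9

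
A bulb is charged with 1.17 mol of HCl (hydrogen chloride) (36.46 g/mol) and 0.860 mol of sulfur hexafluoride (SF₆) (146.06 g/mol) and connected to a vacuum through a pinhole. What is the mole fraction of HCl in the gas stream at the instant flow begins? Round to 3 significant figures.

The effusion rate of species i is ∝ p_i/√M_i ∝ n_i/√M_i.
x_HCl(eff) = (n_HCl/√M_HCl) / (n_HCl/√M_HCl + n_SF₆/√M_SF₆)
= (1.17/√36.46) / (1.17/√36.46 + 0.860/√146.06) = 0.1938/(0.1938 + 0.07116) = 0.731.

0.731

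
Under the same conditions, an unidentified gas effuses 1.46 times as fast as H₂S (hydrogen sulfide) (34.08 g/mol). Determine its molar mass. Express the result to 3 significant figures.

16.0 g/mol

Graham's law gives rate_X/rate_H₂S = √(M_H₂S/M_X).
1.46 = √(34.08/M_X)
M_X = 34.08 / 1.46² = 34.08 / 2.132 = 16.0 g/mol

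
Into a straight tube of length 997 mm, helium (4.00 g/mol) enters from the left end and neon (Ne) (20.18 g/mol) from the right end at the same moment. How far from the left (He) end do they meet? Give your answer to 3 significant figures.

690 mm

Distances travelled in equal time are proportional to diffusion rates, so d_He/d_Ne = √(M_Ne/M_He) = √(20.18/4.00) = 2.246.
With d_He + d_Ne = 997 mm, d_Ne = 997/(1 + 2.246) = 307.1 mm.
d_He = 997 − 307.1 = 690 mm.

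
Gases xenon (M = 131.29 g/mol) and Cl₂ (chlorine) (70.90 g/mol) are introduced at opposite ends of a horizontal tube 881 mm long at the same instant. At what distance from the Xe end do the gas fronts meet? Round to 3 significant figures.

Graham's law gives d_Xe/d_Cl₂ = rate_Xe/rate_Cl₂ = √(M_Cl₂/M_Xe) = √(70.90/131.29) = 0.7349.
With d_Xe + d_Cl₂ = 881 mm, d_Cl₂ = 881/(1 + 0.7349) = 507.8 mm.
d_Xe = 881 − 507.8 = 373 mm.

373 mm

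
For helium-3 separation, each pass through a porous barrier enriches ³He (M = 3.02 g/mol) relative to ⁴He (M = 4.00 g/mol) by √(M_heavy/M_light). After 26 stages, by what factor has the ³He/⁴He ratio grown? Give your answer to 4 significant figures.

After 26 stages the ratio has grown by (√(4.00/3.02))^26 = (4.00/3.02)^(26/2).
= 1.32450^13 = 38.61.

38.61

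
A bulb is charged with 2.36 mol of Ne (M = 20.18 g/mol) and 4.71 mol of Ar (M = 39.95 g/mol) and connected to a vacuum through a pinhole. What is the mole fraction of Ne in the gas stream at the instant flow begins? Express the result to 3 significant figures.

Rate_i ∝ x_i/√M_i (Graham's law weighted by mole fraction), so the effusate composition follows n_i/√M_i.
So x_Ne in the escaping gas = (n_Ne/√M_Ne) / Σ(n_i/√M_i)
= (2.36/√20.18) / (2.36/√20.18 + 4.71/√39.95) = 0.5254/(0.5254 + 0.7452) = 0.413.

0.413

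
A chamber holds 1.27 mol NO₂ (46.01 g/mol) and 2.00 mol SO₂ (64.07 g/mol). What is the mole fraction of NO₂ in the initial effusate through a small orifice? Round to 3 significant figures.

The effusion rate of species i is ∝ p_i/√M_i ∝ n_i/√M_i.
Mole fraction of NO₂ in the effusate = (n_NO₂/√M_NO₂) / (n_NO₂/√M_NO₂ + n_SO₂/√M_SO₂)
= (1.27/√46.01) / (1.27/√46.01 + 2.00/√64.07) = 0.1872/(0.1872 + 0.2499) = 0.428.

0.428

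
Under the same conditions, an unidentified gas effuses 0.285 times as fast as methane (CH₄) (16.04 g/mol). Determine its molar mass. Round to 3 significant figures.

197 g/mol

By Graham's law, rate_X/rate_CH₄ = √(M_CH₄/M_X).
0.285 = √(16.04/M_X)
M_X = 16.04 / 0.285² = 16.04 / 0.08122 = 197 g/mol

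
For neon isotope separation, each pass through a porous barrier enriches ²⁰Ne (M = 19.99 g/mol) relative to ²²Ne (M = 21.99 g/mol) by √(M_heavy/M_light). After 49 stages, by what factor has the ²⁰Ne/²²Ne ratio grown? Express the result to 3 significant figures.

The single-stage factor is √(M_heavy/M_light), so 49 stages give [√(21.99/19.99)]^49 = (21.99/19.99)^(49/2).
= 1.10005^(49/2) = 10.3.

10.3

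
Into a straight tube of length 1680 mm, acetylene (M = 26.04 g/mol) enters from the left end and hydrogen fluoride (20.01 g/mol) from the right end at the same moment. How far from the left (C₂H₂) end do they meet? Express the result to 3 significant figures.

785 mm

In equal time, each gas travels a distance ∝ its rate ∝ 1/√M, so d_C₂H₂/d_HF = √(M_HF/M_C₂H₂) = √(20.01/26.04) = 0.8766.
With d_C₂H₂ + d_HF = 1680 mm, d_HF = 1680/(1 + 0.8766) = 895.2 mm.
d_C₂H₂ = 1680 − 895.2 = 785 mm.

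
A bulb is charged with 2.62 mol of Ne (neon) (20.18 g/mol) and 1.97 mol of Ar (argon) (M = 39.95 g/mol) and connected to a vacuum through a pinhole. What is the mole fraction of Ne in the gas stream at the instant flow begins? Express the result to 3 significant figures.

Each component's effusion rate ∝ (its partial pressure)·(1/√M) ∝ n_i/√M_i.
x_Ne(eff) = (n_Ne/√M_Ne) / (n_Ne/√M_Ne + n_Ar/√M_Ar)
= (2.62/√20.18) / (2.62/√20.18 + 1.97/√39.95) = 0.5832/(0.5832 + 0.3117) = 0.652.

0.652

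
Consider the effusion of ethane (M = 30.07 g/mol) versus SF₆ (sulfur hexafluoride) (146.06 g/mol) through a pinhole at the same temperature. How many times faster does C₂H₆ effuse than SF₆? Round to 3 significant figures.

Graham's law gives rate_C₂H₆/rate_SF₆ = √(M_SF₆/M_C₂H₆) = √(146.06/30.07) = √4.857 = 2.20.

2.20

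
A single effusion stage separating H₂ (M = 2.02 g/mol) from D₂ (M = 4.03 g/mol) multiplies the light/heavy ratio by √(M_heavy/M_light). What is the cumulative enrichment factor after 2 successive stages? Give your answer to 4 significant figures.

1.995

The single-stage factor is √(M_heavy/M_light), so 2 stages give [√(4.03/2.02)]^2 = (4.03/2.02)^(2/2).
= 1.99505^1 = 1.995.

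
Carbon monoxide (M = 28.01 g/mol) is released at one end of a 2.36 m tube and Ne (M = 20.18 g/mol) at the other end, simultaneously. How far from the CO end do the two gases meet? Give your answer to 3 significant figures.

1.08 m

In equal time, each gas travels a distance ∝ its rate ∝ 1/√M, so d_CO/d_Ne = √(M_Ne/M_CO) = √(20.18/28.01) = 0.8488.
With d_CO + d_Ne = 2.36 m, d_Ne = 2.36/(1 + 0.8488) = 1.277 m.
d_CO = 2.36 − 1.277 = 1.08 m.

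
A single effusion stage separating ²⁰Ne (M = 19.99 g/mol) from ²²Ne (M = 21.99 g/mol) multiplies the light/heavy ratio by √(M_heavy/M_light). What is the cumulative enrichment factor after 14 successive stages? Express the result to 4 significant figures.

1.949

The single-stage factor is √(M_heavy/M_light), so 14 stages give [√(21.99/19.99)]^14 = (21.99/19.99)^(14/2).
= 1.10005^7 = 1.949.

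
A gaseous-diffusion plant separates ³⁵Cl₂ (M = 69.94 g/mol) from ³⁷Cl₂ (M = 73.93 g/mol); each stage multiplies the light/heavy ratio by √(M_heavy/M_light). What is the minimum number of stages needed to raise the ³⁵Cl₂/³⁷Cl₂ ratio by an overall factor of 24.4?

116

Single-stage factor α = √(73.93/69.94), so ln α = ½ ln(1.05705) = 0.02774.
Need α^N ≥ 24.4 ⇒ N ≥ ln(24.4) / ln α = 3.195 / 0.02774 = 115.16.
Minimum whole number of stages: N = 116.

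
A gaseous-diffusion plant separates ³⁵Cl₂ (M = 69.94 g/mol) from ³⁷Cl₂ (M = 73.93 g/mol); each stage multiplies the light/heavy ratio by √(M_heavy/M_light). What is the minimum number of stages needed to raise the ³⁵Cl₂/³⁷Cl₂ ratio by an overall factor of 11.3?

Single-stage factor α = √(73.93/69.94), so ln α = ½ ln(1.05705) = 0.02774.
Need α^N ≥ 11.3 ⇒ N ≥ ln(11.3) / ln α = 2.425 / 0.02774 = 87.41.
So at least 88 stages are needed.

88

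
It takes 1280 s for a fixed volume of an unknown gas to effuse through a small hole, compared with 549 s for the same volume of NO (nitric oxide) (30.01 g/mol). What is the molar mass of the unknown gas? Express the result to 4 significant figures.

163.1 g/mol

Since effusion rate ∝ 1/√M, t_X/t_NO = √(M_X/M_NO).
1280/549 = 2.332 = √(M_X/30.01)
M_X = 30.01 × 2.332² = 30.01 × 5.436 = 163.1 g/mol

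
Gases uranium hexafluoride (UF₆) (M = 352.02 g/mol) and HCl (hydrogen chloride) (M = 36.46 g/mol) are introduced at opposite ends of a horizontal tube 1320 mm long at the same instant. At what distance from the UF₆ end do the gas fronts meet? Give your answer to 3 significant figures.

321 mm

The fronts meet when d_UF₆ + d_HCl = L with d_UF₆/d_HCl = √(M_HCl/M_UF₆) (Graham's law). Here √(M_HCl/M_UF₆) = √(36.46/352.02) = 0.3218.
With d_UF₆ + d_HCl = 1320 mm, d_HCl = 1320/(1 + 0.3218) = 998.6 mm.
d_UF₆ = 1320 − 998.6 = 321 mm.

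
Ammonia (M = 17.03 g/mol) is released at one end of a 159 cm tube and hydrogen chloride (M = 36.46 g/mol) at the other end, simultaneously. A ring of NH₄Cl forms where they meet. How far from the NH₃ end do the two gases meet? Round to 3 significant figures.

In equal time, each gas travels a distance ∝ its rate ∝ 1/√M, so d_NH₃/d_HCl = √(M_HCl/M_NH₃) = √(36.46/17.03) = 1.463.
With d_NH₃ + d_HCl = 159 cm, d_HCl = 159/(1 + 1.463) = 64.55 cm.
d_NH₃ = 159 − 64.55 = 94.4 cm.

94.4 cm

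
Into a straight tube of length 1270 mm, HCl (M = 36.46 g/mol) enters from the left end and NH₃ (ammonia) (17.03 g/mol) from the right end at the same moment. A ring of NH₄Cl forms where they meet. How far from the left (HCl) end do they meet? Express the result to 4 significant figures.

515.6 mm

The fronts meet when d_HCl + d_NH₃ = L with d_HCl/d_NH₃ = √(M_NH₃/M_HCl) (Graham's law). Here √(M_NH₃/M_HCl) = √(17.03/36.46) = 0.6834.
With d_HCl + d_NH₃ = 1270 mm, d_NH₃ = 1270/(1 + 0.6834) = 754.4 mm.
d_HCl = 1270 − 754.4 = 515.6 mm.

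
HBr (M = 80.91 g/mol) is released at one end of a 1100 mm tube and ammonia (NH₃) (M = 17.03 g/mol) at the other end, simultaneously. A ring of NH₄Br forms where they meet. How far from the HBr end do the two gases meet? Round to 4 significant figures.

345.9 mm

The fronts meet when d_HBr + d_NH₃ = L with d_HBr/d_NH₃ = √(M_NH₃/M_HBr) (Graham's law). Here √(M_NH₃/M_HBr) = √(17.03/80.91) = 0.4588.
With d_HBr + d_NH₃ = 1100 mm, d_NH₃ = 1100/(1 + 0.4588) = 754.1 mm.
d_HBr = 1100 − 754.1 = 345.9 mm.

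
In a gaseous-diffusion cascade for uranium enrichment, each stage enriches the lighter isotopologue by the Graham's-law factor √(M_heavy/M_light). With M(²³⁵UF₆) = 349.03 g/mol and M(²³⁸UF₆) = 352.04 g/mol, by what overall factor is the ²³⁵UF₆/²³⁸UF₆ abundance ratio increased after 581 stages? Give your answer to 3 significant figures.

12.1

Overall factor = α^581 with α = √(352.04/349.03), i.e. (352.04/349.03)^(581/2).
= 1.00862^(581/2) = 12.1.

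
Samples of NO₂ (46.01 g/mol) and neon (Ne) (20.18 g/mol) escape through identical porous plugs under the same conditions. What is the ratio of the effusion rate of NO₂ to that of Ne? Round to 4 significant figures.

Graham's law gives rate_NO₂/rate_Ne = √(M_Ne/M_NO₂) = √(20.18/46.01) = √0.4386 = 0.6623.

0.6623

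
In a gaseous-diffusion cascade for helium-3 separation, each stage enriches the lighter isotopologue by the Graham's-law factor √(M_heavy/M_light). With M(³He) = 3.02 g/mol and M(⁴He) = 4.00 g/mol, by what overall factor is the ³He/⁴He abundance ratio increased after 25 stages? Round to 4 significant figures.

Each stage multiplies the ratio by α = √(4.00/3.02), so after 25 stages the overall factor is α^25 = (4.00/3.02)^(25/2).
= 1.32450^(25/2) = 33.55.

33.55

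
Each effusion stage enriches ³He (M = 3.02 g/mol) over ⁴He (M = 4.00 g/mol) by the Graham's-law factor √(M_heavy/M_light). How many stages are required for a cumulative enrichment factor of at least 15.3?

With α = √(4.00/3.02) per stage, ln α = ½ ln(1.32450) = 0.1405.
Need α^N ≥ 15.3 ⇒ N ≥ ln(15.3) / ln α = 2.728 / 0.1405 = 19.41.
So at least 20 stages are needed.

20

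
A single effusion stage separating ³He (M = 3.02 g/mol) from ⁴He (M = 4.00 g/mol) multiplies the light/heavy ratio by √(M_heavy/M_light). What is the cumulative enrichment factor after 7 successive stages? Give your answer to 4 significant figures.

The single-stage factor is √(M_heavy/M_light), so 7 stages give [√(4.00/3.02)]^7 = (4.00/3.02)^(7/2).
= 1.32450^(7/2) = 2.674.

2.674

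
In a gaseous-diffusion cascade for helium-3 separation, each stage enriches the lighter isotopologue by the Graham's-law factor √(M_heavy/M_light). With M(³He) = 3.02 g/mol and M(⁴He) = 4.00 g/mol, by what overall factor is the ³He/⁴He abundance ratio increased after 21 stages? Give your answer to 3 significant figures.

19.1

Overall factor = α^21 with α = √(4.00/3.02), i.e. (4.00/3.02)^(21/2).
= 1.32450^(21/2) = 19.1.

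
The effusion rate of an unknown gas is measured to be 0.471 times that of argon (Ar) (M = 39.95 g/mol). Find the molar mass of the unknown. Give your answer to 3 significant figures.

Graham's law gives rate_X/rate_Ar = √(M_Ar/M_X).
0.471 = √(39.95/M_X)
M_X = 39.95 / 0.471² = 39.95 / 0.2218 = 180 g/mol

180 g/mol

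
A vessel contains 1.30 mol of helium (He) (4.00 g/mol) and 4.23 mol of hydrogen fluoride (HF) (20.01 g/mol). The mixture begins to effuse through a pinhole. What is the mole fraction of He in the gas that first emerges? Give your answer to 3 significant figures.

Each component's effusion rate ∝ (its partial pressure)·(1/√M) ∝ n_i/√M_i.
So x_He in the escaping gas = (n_He/√M_He) / Σ(n_i/√M_i)
= (1.30/√4.00) / (1.30/√4.00 + 4.23/√20.01) = 0.6500/(0.6500 + 0.9456) = 0.407.

0.407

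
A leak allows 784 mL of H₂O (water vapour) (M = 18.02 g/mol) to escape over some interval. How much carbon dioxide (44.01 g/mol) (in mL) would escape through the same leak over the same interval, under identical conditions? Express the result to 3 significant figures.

502 mL

Since effusion rate ∝ 1/√M, rate_CO₂/rate_H₂O = √(M_H₂O/M_CO₂) = √(18.02/44.01) = √0.4095 = 0.6399.
So the volume for CO₂ is 784 × 0.6399 = 502 mL.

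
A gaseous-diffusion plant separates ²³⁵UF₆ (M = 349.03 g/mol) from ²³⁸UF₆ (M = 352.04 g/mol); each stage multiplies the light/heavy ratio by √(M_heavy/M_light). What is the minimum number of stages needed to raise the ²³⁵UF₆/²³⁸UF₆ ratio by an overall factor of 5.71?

406

Single-stage factor α = √(352.04/349.03), so ln α = ½ ln(1.00862) = 0.004293.
Need α^N ≥ 5.71 ⇒ N ≥ ln(5.71) / ln α = 1.742 / 0.004293 = 405.78.
Minimum whole number of stages: N = 406.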